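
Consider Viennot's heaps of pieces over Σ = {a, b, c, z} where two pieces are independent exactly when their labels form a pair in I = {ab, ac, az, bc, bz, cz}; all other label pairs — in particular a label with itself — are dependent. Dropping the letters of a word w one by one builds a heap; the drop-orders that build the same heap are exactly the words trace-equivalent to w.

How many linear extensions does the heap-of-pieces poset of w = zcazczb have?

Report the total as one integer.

drop 0:z onto floor
drop 1:c onto floor
drop 2:a onto floor
drop 3:z onto {0:z}
drop 4:c onto {1:c}
drop 5:z onto {3:z}
drop 6:b onto floor
ground layer = {0:z, 1:c, 2:a, 6:b}
drop-orders for the pieces not yet dropped (sum over which currently-grounded one goes next):
  1 to go: {2} 1  {4} 1  {5} 1  {6} 1
  2 to go: {1,4} 1  {2,4} 2  {2,5} 2  {2,6} 2  {3,5} 1  {4,5} 2  {4,6} 2  {5,6} 2
  3 to go: {0,3,5} 1  {1,2,4} 3  {1,4,5} 3  {1,4,6} 3  {2,3,5} 3  {2,4,5} 6  {2,4,6} 6  {2,5,6} 6  {3,4,5} 3  {3,5,6} 3  {4,5,6} 6
  4 to go: {0,2,3,5} 4  {0,3,4,5} 4  {0,3,5,6} 4  {1,2,4,5} 12  {1,2,4,6} 12  {1,3,4,5} 6  {1,4,5,6} 12  {2,3,4,5} 12  {2,3,5,6} 12  {2,4,5,6} 24  {3,4,5,6} 12
  5 to go: {0,1,3,4,5} 10  {0,2,3,4,5} 20  {0,2,3,5,6} 20  {0,3,4,5,6} 20  {1,2,3,4,5} 30  {1,2,4,5,6} 60  {1,3,4,5,6} 30  {2,3,4,5,6} 60
  if 0:z drops first: 180 orders
  if 1:c drops first: 120 orders
  if 2:a drops first: 60 orders
  if 6:b drops first: 60 orders
heap linearizations: 420

420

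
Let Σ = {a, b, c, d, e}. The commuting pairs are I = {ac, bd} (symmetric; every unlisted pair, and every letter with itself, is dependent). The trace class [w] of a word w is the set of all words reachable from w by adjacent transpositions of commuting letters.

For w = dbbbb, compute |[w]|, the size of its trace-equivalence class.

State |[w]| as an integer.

piece 0:d — minimal
piece 1:b — minimal
piece 2:b rests on {1:b}
piece 3:b rests on {2:b}
piece 4:b rests on {3:b}
minimal pieces: {0:d, 1:b}
ways to finish when only these pieces remain (= sum over removing one remaining piece with nothing left below it):
  1 left: {0}→1  {4}→1
  2 left: {0,4}→2  {3,4}→1
  3 left: {0,3,4}→3  {2,3,4}→1
  placing 0:d first → 1 extensions
  placing 1:b first → 4 extensions
total linear extensions = 5

5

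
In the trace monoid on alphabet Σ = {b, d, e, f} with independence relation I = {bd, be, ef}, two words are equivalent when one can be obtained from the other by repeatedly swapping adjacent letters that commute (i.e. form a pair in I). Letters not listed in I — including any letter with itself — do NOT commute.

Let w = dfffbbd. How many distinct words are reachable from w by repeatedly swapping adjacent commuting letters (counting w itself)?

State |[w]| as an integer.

3

piece 0:d — minimal
piece 1:f rests on {0:d}
piece 2:f rests on {1:f}
piece 3:f rests on {2:f}
piece 4:b rests on {3:f}
piece 5:b rests on {4:b}
piece 6:d rests on {3:f}
minimal pieces: {0:d}
ways to finish when only these pieces remain (= sum over removing one remaining piece with nothing left below it):
  1 left: {5}→1  {6}→1
  2 left: {4,5}→1  {5,6}→2
  3 left: {4,5,6}→3
  4 left: {3,4,5,6}→3
  5 left: {2,3,4,5,6}→3
  placing 0:d first → 3 extensions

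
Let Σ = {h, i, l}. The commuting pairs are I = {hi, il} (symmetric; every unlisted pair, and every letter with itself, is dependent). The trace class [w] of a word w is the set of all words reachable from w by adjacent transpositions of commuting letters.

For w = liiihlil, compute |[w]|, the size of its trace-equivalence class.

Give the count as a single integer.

#0=l has no predecessor
#1=i has no predecessor
#2=i depends on [1:i]
#3=i depends on [2:i]
#4=h depends on [0:l]
#5=l depends on [4:h]
#6=i depends on [3:i]
#7=l depends on [5:l]
sources: [0:l, 1:i]
N(rest) = Σ N(rest − s) over sources s of rest; N(one piece) = 1:
  size 1 → [6]=1  [7]=1
  size 2 → [3,6]=1  [5,7]=1  [6,7]=2
  size 3 → [2,3,6]=1  [3,6,7]=3  [4,5,7]=1  [5,6,7]=3
  size 4 → [0,4,5,7]=1  [1,2,3,6]=1  [2,3,6,7]=4  [3,5,6,7]=6  [4,5,6,7]=4
  size 5 → [0,4,5,6,7]=5  [1,2,3,6,7]=5  [2,3,5,6,7]=10  [3,4,5,6,7]=10
  size 6 → [0,3,4,5,6,7]=15  [1,2,3,5,6,7]=15  [2,3,4,5,6,7]=20
  first=0(l) contributes 35
  first=1(i) contributes 35
|[w]| = 70

70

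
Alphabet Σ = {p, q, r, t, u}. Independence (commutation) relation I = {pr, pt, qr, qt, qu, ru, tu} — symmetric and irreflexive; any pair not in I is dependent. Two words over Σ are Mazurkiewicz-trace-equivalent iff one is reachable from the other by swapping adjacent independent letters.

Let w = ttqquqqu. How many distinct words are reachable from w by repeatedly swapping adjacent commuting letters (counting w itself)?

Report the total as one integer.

420

piece 0:t — minimal
piece 1:t rests on {0:t}
piece 2:q — minimal
piece 3:q rests on {2:q}
piece 4:u — minimal
piece 5:q rests on {3:q}
piece 6:q rests on {5:q}
piece 7:u rests on {4:u}
minimal pieces: {0:t, 2:q, 4:u}
ways to finish when only these pieces remain (= sum over removing one remaining piece with nothing left below it):
  1 left: {1}→1  {6}→1  {7}→1
  2 left: {0,1}→1  {1,6}→2  {1,7}→2  {4,7}→1  {5,6}→1  {6,7}→2
  3 left: {0,1,6}→3  {0,1,7}→3  {1,4,7}→3  {1,5,6}→3  {1,6,7}→6  {3,5,6}→1  {4,6,7}→3  {5,6,7}→3
  4 left: {0,1,4,7}→6  {0,1,5,6}→6  {0,1,6,7}→12  {1,3,5,6}→4  {1,4,6,7}→12  {1,5,6,7}→12  {2,3,5,6}→1  {3,5,6,7}→4  {4,5,6,7}→6
  5 left: {0,1,3,5,6}→10  {0,1,4,6,7}→30  {0,1,5,6,7}→30  {1,2,3,5,6}→5  {1,3,5,6,7}→20  {1,4,5,6,7}→30  {2,3,5,6,7}→5  {3,4,5,6,7}→10
  6 left: {0,1,2,3,5,6}→15  {0,1,3,5,6,7}→60  {0,1,4,5,6,7}→90  {1,2,3,5,6,7}→30  {1,3,4,5,6,7}→60  {2,3,4,5,6,7}→15
  placing 0:t first → 105 extensions
  placing 2:q first → 210 extensions
  placing 4:u first → 105 extensions
total linear extensions = 420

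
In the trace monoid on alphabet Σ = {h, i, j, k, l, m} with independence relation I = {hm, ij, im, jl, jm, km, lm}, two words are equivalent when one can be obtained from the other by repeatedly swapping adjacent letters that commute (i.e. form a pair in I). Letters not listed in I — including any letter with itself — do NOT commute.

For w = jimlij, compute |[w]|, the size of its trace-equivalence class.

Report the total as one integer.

0(j) covers ∅
1(i) covers ∅
2(m) covers ∅
3(l) covers 1:i
4(i) covers 3:l
5(j) covers 0:j
floor of heap: 0:j, 1:i, 2:m
completions by unplaced set U, small U first (add the entries for U minus each lowest piece of U):
  |U|=1: {2}:1  {4}:1  {5}:1
  |U|=2: {0,5}:1  {2,4}:2  {2,5}:2  {3,4}:1  {4,5}:2
  |U|=3: {0,2,5}:3  {0,4,5}:3  {1,3,4}:1  {2,3,4}:3  {2,4,5}:6  {3,4,5}:3
  |U|=4: {0,2,4,5}:12  {0,3,4,5}:6  {1,2,3,4}:4  {1,3,4,5}:4  {2,3,4,5}:12
  start at 0(j): 20
  start at 1(i): 30
  start at 2(m): 10
sum over floor = 60

60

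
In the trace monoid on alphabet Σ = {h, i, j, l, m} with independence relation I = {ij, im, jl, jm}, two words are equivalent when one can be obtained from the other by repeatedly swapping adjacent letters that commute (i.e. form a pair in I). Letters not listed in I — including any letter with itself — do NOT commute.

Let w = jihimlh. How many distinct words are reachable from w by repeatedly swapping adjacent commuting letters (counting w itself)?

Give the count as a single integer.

#0=j has no predecessor
#1=i has no predecessor
#2=h depends on [0:j, 1:i]
#3=i depends on [2:h]
#4=m depends on [2:h]
#5=l depends on [3:i, 4:m]
#6=h depends on [5:l]
sources: [0:j, 1:i]
N(rest) = Σ N(rest − s) over sources s of rest; N(one piece) = 1:
  size 1 → [6]=1
  size 2 → [5,6]=1
  size 3 → [3,5,6]=1  [4,5,6]=1
  size 4 → [3,4,5,6]=2
  size 5 → [2,3,4,5,6]=2
  first=0(j) contributes 2
  first=1(i) contributes 2
|[w]| = 4

4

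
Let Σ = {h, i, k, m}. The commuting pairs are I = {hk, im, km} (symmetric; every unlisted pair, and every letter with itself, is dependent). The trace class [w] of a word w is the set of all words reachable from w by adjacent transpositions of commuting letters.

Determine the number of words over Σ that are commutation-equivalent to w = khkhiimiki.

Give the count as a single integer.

40

0(k) covers ∅
1(h) covers ∅
2(k) covers 0:k
3(h) covers 1:h
4(i) covers 2:k, 3:h
5(i) covers 4:i
6(m) covers 3:h
7(i) covers 5:i
8(k) covers 7:i
9(i) covers 8:k
floor of heap: 0:k, 1:h
completions by unplaced set U, small U first (add the entries for U minus each lowest piece of U):
  |U|=1: {6}:1  {9}:1
  |U|=2: {6,9}:2  {8,9}:1
  |U|=3: {6,8,9}:3  {7,8,9}:1
  |U|=4: {5,7,8,9}:1  {6,7,8,9}:4
  |U|=5: {4,5,7,8,9}:1  {5,6,7,8,9}:5
  |U|=6: {2,4,5,7,8,9}:1  {4,5,6,7,8,9}:6
  |U|=7: {0,2,4,5,7,8,9}:1  {2,4,5,6,7,8,9}:7  {3,4,5,6,7,8,9}:6
  |U|=8: {0,2,4,5,6,7,8,9}:8  {1,3,4,5,6,7,8,9}:6  {2,3,4,5,6,7,8,9}:13
  start at 0(k): 19
  start at 1(h): 21
sum over floor = 40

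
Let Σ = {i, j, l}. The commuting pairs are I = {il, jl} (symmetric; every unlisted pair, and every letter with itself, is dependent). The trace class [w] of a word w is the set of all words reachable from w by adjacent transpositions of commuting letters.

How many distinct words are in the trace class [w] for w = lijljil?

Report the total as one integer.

0(l) covers ∅
1(i) covers ∅
2(j) covers 1:i
3(l) covers 0:l
4(j) covers 2:j
5(i) covers 4:j
6(l) covers 3:l
floor of heap: 0:l, 1:i
completions by unplaced set U, small U first (add the entries for U minus each lowest piece of U):
  |U|=1: {5}:1  {6}:1
  |U|=2: {3,6}:1  {4,5}:1  {5,6}:2
  |U|=3: {0,3,6}:1  {2,4,5}:1  {3,5,6}:3  {4,5,6}:3
  |U|=4: {0,3,5,6}:4  {1,2,4,5}:1  {2,4,5,6}:4  {3,4,5,6}:6
  |U|=5: {0,3,4,5,6}:10  {1,2,4,5,6}:5  {2,3,4,5,6}:10
  start at 0(l): 15
  start at 1(i): 20
sum over floor = 35

35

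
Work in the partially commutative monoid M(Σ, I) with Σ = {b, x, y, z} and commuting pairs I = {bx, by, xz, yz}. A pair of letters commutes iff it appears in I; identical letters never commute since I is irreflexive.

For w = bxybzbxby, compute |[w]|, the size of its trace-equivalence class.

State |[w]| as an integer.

126

0(b) covers ∅
1(x) covers ∅
2(y) covers 1:x
3(b) covers 0:b
4(z) covers 3:b
5(b) covers 4:z
6(x) covers 2:y
7(b) covers 5:b
8(y) covers 6:x
floor of heap: 0:b, 1:x
completions by unplaced set U, small U first (add the entries for U minus each lowest piece of U):
  |U|=1: {7}:1  {8}:1
  |U|=2: {5,7}:1  {6,8}:1  {7,8}:2
  |U|=3: {2,6,8}:1  {4,5,7}:1  {5,7,8}:3  {6,7,8}:3
  |U|=4: {1,2,6,8}:1  {2,6,7,8}:4  {3,4,5,7}:1  {4,5,7,8}:4  {5,6,7,8}:6
  |U|=5: {0,3,4,5,7}:1  {1,2,6,7,8}:5  {2,5,6,7,8}:10  {3,4,5,7,8}:5  {4,5,6,7,8}:10
  |U|=6: {0,3,4,5,7,8}:6  {1,2,5,6,7,8}:15  {2,4,5,6,7,8}:20  {3,4,5,6,7,8}:15
  |U|=7: {0,3,4,5,6,7,8}:21  {1,2,4,5,6,7,8}:35  {2,3,4,5,6,7,8}:35
  start at 0(b): 70
  start at 1(x): 56
sum over floor = 126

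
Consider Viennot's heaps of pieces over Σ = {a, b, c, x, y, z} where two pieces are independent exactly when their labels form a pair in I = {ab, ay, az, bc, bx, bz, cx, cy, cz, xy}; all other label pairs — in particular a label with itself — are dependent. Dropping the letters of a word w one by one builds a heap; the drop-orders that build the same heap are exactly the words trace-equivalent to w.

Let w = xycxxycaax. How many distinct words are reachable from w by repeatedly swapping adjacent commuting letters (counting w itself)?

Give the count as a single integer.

drop 0:x onto floor
drop 1:y onto floor
drop 2:c onto floor
drop 3:x onto {0:x}
drop 4:x onto {3:x}
drop 5:y onto {1:y}
drop 6:c onto {2:c}
drop 7:a onto {4:x, 6:c}
drop 8:a onto {7:a}
drop 9:x onto {8:a}
ground layer = {0:x, 1:y, 2:c}
drop-orders for the pieces not yet dropped (sum over which currently-grounded one goes next):
  1 to go: {5} 1  {9} 1
  2 to go: {1,5} 1  {5,9} 2  {8,9} 1
  3 to go: {1,5,9} 3  {5,8,9} 3  {7,8,9} 1
  4 to go: {1,5,8,9} 6  {4,7,8,9} 1  {5,7,8,9} 4  {6,7,8,9} 1
  5 to go: {1,5,7,8,9} 10  {2,6,7,8,9} 1  {3,4,7,8,9} 1  {4,5,7,8,9} 5  {4,6,7,8,9} 2  {5,6,7,8,9} 5
  6 to go: {0,3,4,7,8,9} 1  {1,4,5,7,8,9} 15  {1,5,6,7,8,9} 15  {2,4,6,7,8,9} 3  {2,5,6,7,8,9} 6  {3,4,5,7,8,9} 6  {3,4,6,7,8,9} 3  {4,5,6,7,8,9} 12
  7 to go: {0,3,4,5,7,8,9} 7  {0,3,4,6,7,8,9} 4  {1,2,5,6,7,8,9} 21  {1,3,4,5,7,8,9} 21  {1,4,5,6,7,8,9} 42  {2,3,4,6,7,8,9} 6  {2,4,5,6,7,8,9} 21  {3,4,5,6,7,8,9} 21
  8 to go: {0,1,3,4,5,7,8,9} 28  {0,2,3,4,6,7,8,9} 10  {0,3,4,5,6,7,8,9} 32  {1,2,4,5,6,7,8,9} 84  {1,3,4,5,6,7,8,9} 84  {2,3,4,5,6,7,8,9} 48
  if 0:x drops first: 216 orders
  if 1:y drops first: 90 orders
  if 2:c drops first: 144 orders
heap linearizations: 450

450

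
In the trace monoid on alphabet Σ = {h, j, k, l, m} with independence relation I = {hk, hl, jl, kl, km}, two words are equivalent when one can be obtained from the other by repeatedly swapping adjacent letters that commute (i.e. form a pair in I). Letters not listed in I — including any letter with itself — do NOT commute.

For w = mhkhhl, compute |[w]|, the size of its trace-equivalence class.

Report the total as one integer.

24

#0=m has no predecessor
#1=h depends on [0:m]
#2=k has no predecessor
#3=h depends on [1:h]
#4=h depends on [3:h]
#5=l depends on [0:m]
sources: [0:m, 2:k]
N(rest) = Σ N(rest − s) over sources s of rest; N(one piece) = 1:
  size 1 → [2]=1  [4]=1  [5]=1
  size 2 → [2,4]=2  [2,5]=2  [3,4]=1  [4,5]=2
  size 3 → [1,3,4]=1  [2,3,4]=3  [2,4,5]=6  [3,4,5]=3
  size 4 → [1,2,3,4]=4  [1,3,4,5]=4  [2,3,4,5]=12
  first=0(m) contributes 20
  first=2(k) contributes 4
|[w]| = 24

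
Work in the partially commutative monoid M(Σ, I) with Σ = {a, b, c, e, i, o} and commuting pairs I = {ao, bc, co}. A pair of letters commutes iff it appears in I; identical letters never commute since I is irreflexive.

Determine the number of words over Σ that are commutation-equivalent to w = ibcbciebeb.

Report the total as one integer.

piece 0:i — minimal
piece 1:b rests on {0:i}
piece 2:c rests on {0:i}
piece 3:b rests on {1:b}
piece 4:c rests on {2:c}
piece 5:i rests on {3:b, 4:c}
piece 6:e rests on {5:i}
piece 7:b rests on {6:e}
piece 8:e rests on {7:b}
piece 9:b rests on {8:e}
minimal pieces: {0:i}
ways to finish when only these pieces remain (= sum over removing one remaining piece with nothing left below it):
  1 left: {9}→1
  2 left: {8,9}→1
  3 left: {7,8,9}→1
  4 left: {6,7,8,9}→1
  5 left: {5,6,7,8,9}→1
  6 left: {3,5,6,7,8,9}→1  {4,5,6,7,8,9}→1
  7 left: {1,3,5,6,7,8,9}→1  {2,4,5,6,7,8,9}→1  {3,4,5,6,7,8,9}→2
  8 left: {1,3,4,5,6,7,8,9}→3  {2,3,4,5,6,7,8,9}→3
  placing 0:i first → 6 extensions

6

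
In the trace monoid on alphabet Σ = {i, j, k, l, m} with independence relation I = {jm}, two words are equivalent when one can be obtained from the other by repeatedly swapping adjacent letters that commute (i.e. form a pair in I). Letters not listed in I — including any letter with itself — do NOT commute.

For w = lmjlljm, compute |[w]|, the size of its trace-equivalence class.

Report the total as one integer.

#0=l has no predecessor
#1=m depends on [0:l]
#2=j depends on [0:l]
#3=l depends on [1:m, 2:j]
#4=l depends on [3:l]
#5=j depends on [4:l]
#6=m depends on [4:l]
sources: [0:l]
N(rest) = Σ N(rest − s) over sources s of rest; N(one piece) = 1:
  size 1 → [5]=1  [6]=1
  size 2 → [5,6]=2
  size 3 → [4,5,6]=2
  size 4 → [3,4,5,6]=2
  size 5 → [1,3,4,5,6]=2  [2,3,4,5,6]=2
  first=0(l) contributes 4

4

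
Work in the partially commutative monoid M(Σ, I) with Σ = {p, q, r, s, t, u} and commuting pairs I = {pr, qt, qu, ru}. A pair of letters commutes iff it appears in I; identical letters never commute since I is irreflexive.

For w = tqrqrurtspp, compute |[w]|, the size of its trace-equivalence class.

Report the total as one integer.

11

0(t) covers ∅
1(q) covers ∅
2(r) covers 0:t, 1:q
3(q) covers 2:r
4(r) covers 3:q
5(u) covers 0:t
6(r) covers 4:r
7(t) covers 5:u, 6:r
8(s) covers 7:t
9(p) covers 8:s
10(p) covers 9:p
floor of heap: 0:t, 1:q
completions by unplaced set U, small U first (add the entries for U minus each lowest piece of U):
  |U|=1: {10}:1
  |U|=2: {9,10}:1
  |U|=3: {8,9,10}:1
  |U|=4: {7,8,9,10}:1
  |U|=5: {5,7,8,9,10}:1  {6,7,8,9,10}:1
  |U|=6: {4,6,7,8,9,10}:1  {5,6,7,8,9,10}:2
  |U|=7: {3,4,6,7,8,9,10}:1  {4,5,6,7,8,9,10}:3
  |U|=8: {2,3,4,6,7,8,9,10}:1  {3,4,5,6,7,8,9,10}:4
  |U|=9: {1,2,3,4,6,7,8,9,10}:1  {2,3,4,5,6,7,8,9,10}:5
  start at 0(t): 6
  start at 1(q): 5
sum over floor = 11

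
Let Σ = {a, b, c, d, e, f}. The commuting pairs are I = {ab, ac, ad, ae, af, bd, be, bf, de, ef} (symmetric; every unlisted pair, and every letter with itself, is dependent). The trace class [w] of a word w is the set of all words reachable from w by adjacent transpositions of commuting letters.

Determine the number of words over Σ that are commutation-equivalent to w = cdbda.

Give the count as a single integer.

piece 0:c — minimal
piece 1:d rests on {0:c}
piece 2:b rests on {0:c}
piece 3:d rests on {1:d}
piece 4:a — minimal
minimal pieces: {0:c, 4:a}
ways to finish when only these pieces remain (= sum over removing one remaining piece with nothing left below it):
  1 left: {2}→1  {3}→1  {4}→1
  2 left: {1,3}→1  {2,3}→2  {2,4}→2  {3,4}→2
  3 left: {1,2,3}→3  {1,3,4}→3  {2,3,4}→6
  placing 0:c first → 12 extensions
  placing 4:a first → 3 extensions
total linear extensions = 15

15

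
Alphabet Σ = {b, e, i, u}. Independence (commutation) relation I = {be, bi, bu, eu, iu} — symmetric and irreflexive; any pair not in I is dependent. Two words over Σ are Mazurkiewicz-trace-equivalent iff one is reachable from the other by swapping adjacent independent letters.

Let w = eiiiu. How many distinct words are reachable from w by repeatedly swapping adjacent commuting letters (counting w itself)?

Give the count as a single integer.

#0=e has no predecessor
#1=i depends on [0:e]
#2=i depends on [1:i]
#3=i depends on [2:i]
#4=u has no predecessor
sources: [0:e, 4:u]
N(rest) = Σ N(rest − s) over sources s of rest; N(one piece) = 1:
  size 1 → [3]=1  [4]=1
  size 2 → [2,3]=1  [3,4]=2
  size 3 → [1,2,3]=1  [2,3,4]=3
  first=0(e) contributes 4
  first=4(u) contributes 1
|[w]| = 5

5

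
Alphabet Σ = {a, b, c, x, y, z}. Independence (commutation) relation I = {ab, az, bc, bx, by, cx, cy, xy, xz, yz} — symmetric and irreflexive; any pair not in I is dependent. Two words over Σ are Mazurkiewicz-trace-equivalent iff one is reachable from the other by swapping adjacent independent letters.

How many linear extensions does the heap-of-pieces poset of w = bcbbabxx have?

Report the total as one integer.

piece 0:b — minimal
piece 1:c — minimal
piece 2:b rests on {0:b}
piece 3:b rests on {2:b}
piece 4:a rests on {1:c}
piece 5:b rests on {3:b}
piece 6:x rests on {4:a}
piece 7:x rests on {6:x}
minimal pieces: {0:b, 1:c}
ways to finish when only these pieces remain (= sum over removing one remaining piece with nothing left below it):
  1 left: {5}→1  {7}→1
  2 left: {3,5}→1  {5,7}→2  {6,7}→1
  3 left: {2,3,5}→1  {3,5,7}→3  {4,6,7}→1  {5,6,7}→3
  4 left: {0,2,3,5}→1  {1,4,6,7}→1  {2,3,5,7}→4  {3,5,6,7}→6  {4,5,6,7}→4
  5 left: {0,2,3,5,7}→5  {1,4,5,6,7}→5  {2,3,5,6,7}→10  {3,4,5,6,7}→10
  6 left: {0,2,3,5,6,7}→15  {1,3,4,5,6,7}→15  {2,3,4,5,6,7}→20
  placing 0:b first → 35 extensions
  placing 1:c first → 35 extensions
total linear extensions = 70

70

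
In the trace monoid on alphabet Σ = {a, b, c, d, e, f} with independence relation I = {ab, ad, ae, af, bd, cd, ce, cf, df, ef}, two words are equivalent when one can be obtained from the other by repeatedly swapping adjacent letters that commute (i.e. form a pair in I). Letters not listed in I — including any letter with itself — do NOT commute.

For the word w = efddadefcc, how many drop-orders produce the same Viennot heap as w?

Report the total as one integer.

#0=e has no predecessor
#1=f has no predecessor
#2=d depends on [0:e]
#3=d depends on [2:d]
#4=a has no predecessor
#5=d depends on [3:d]
#6=e depends on [5:d]
#7=f depends on [1:f]
#8=c depends on [4:a]
#9=c depends on [8:c]
sources: [0:e, 1:f, 4:a]
N(rest) = Σ N(rest − s) over sources s of rest; N(one piece) = 1:
  size 1 → [6]=1  [7]=1  [9]=1
  size 2 → [1,7]=1  [5,6]=1  [6,7]=2  [6,9]=2  [7,9]=2  [8,9]=1
  size 3 → [1,6,7]=3  [1,7,9]=3  [3,5,6]=1  [4,8,9]=1  [5,6,7]=3  [5,6,9]=3  [6,7,9]=6  [6,8,9]=3  [7,8,9]=3
  size 4 → [1,5,6,7]=6  [1,6,7,9]=12  [1,7,8,9]=6  [2,3,5,6]=1  [3,5,6,7]=4  [3,5,6,9]=4  [4,6,8,9]=4  [4,7,8,9]=4  [5,6,7,9]=12  [5,6,8,9]=6  [6,7,8,9]=12
  size 5 → [0,2,3,5,6]=1  [1,3,5,6,7]=10  [1,4,7,8,9]=10  [1,5,6,7,9]=30  [1,6,7,8,9]=30  [2,3,5,6,7]=5  [2,3,5,6,9]=5  [3,5,6,7,9]=20  [3,5,6,8,9]=10  [4,5,6,8,9]=10  [4,6,7,8,9]=20  [5,6,7,8,9]=30
  size 6 → [0,2,3,5,6,7]=6  [0,2,3,5,6,9]=6  [1,2,3,5,6,7]=15  [1,3,5,6,7,9]=60  [1,4,6,7,8,9]=60  [1,5,6,7,8,9]=90  [2,3,5,6,7,9]=30  [2,3,5,6,8,9]=15  [3,4,5,6,8,9]=20  [3,5,6,7,8,9]=60  [4,5,6,7,8,9]=60
  size 7 → [0,1,2,3,5,6,7]=21  [0,2,3,5,6,7,9]=42  [0,2,3,5,6,8,9]=21  [1,2,3,5,6,7,9]=105  [1,3,5,6,7,8,9]=210  [1,4,5,6,7,8,9]=210  [2,3,4,5,6,8,9]=35  [2,3,5,6,7,8,9]=105  [3,4,5,6,7,8,9]=140
  size 8 → [0,1,2,3,5,6,7,9]=168  [0,2,3,4,5,6,8,9]=56  [0,2,3,5,6,7,8,9]=168  [1,2,3,5,6,7,8,9]=420  [1,3,4,5,6,7,8,9]=560  [2,3,4,5,6,7,8,9]=280
  first=0(e) contributes 1260
  first=1(f) contributes 504
  first=4(a) contributes 756
|[w]| = 2520

2520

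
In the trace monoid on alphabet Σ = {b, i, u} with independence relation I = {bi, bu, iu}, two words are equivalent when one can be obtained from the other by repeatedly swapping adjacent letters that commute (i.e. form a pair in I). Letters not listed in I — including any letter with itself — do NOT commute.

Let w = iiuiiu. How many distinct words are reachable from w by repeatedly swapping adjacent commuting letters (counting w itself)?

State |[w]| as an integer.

15

0(i) covers ∅
1(i) covers 0:i
2(u) covers ∅
3(i) covers 1:i
4(i) covers 3:i
5(u) covers 2:u
floor of heap: 0:i, 2:u
completions by unplaced set U, small U first (add the entries for U minus each lowest piece of U):
  |U|=1: {4}:1  {5}:1
  |U|=2: {2,5}:1  {3,4}:1  {4,5}:2
  |U|=3: {1,3,4}:1  {2,4,5}:3  {3,4,5}:3
  |U|=4: {0,1,3,4}:1  {1,3,4,5}:4  {2,3,4,5}:6
  start at 0(i): 10
  start at 2(u): 5
sum over floor = 15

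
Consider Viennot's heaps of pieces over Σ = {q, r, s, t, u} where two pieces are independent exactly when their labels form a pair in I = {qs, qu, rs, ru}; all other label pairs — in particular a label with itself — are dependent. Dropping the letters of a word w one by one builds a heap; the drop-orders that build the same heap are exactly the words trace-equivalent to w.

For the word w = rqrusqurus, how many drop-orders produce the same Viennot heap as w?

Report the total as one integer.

252

drop 0:r onto floor
drop 1:q onto {0:r}
drop 2:r onto {1:q}
drop 3:u onto floor
drop 4:s onto {3:u}
drop 5:q onto {2:r}
drop 6:u onto {4:s}
drop 7:r onto {5:q}
drop 8:u onto {6:u}
drop 9:s onto {8:u}
ground layer = {0:r, 3:u}
drop-orders for the pieces not yet dropped (sum over which currently-grounded one goes next):
  1 to go: {7} 1  {9} 1
  2 to go: {5,7} 1  {7,9} 2  {8,9} 1
  3 to go: {2,5,7} 1  {5,7,9} 3  {6,8,9} 1  {7,8,9} 3
  4 to go: {1,2,5,7} 1  {2,5,7,9} 4  {4,6,8,9} 1  {5,7,8,9} 6  {6,7,8,9} 4
  5 to go: {0,1,2,5,7} 1  {1,2,5,7,9} 5  {2,5,7,8,9} 10  {3,4,6,8,9} 1  {4,6,7,8,9} 5  {5,6,7,8,9} 10
  6 to go: {0,1,2,5,7,9} 6  {1,2,5,7,8,9} 15  {2,5,6,7,8,9} 20  {3,4,6,7,8,9} 6  {4,5,6,7,8,9} 15
  7 to go: {0,1,2,5,7,8,9} 21  {1,2,5,6,7,8,9} 35  {2,4,5,6,7,8,9} 35  {3,4,5,6,7,8,9} 21
  8 to go: {0,1,2,5,6,7,8,9} 56  {1,2,4,5,6,7,8,9} 70  {2,3,4,5,6,7,8,9} 56
  if 0:r drops first: 126 orders
  if 3:u drops first: 126 orders
heap linearizations: 252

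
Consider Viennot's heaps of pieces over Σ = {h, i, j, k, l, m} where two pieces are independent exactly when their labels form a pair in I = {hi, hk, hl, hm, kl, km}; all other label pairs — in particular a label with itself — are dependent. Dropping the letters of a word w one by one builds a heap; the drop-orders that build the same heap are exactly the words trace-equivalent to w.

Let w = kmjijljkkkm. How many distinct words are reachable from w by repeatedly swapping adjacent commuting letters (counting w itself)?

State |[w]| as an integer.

8

drop 0:k onto floor
drop 1:m onto floor
drop 2:j onto {0:k, 1:m}
drop 3:i onto {2:j}
drop 4:j onto {3:i}
drop 5:l onto {4:j}
drop 6:j onto {5:l}
drop 7:k onto {6:j}
drop 8:k onto {7:k}
drop 9:k onto {8:k}
drop 10:m onto {6:j}
ground layer = {0:k, 1:m}
drop-orders for the pieces not yet dropped (sum over which currently-grounded one goes next):
  1 to go: {9} 1  {10} 1
  2 to go: {8,9} 1  {9,10} 2
  3 to go: {7,8,9} 1  {8,9,10} 3
  4 to go: {7,8,9,10} 4
  5 to go: {6,7,8,9,10} 4
  6 to go: {5,6,7,8,9,10} 4
  7 to go: {4,5,6,7,8,9,10} 4
  8 to go: {3,4,5,6,7,8,9,10} 4
  9 to go: {2,3,4,5,6,7,8,9,10} 4
  if 0:k drops first: 4 orders
  if 1:m drops first: 4 orders
heap linearizations: 8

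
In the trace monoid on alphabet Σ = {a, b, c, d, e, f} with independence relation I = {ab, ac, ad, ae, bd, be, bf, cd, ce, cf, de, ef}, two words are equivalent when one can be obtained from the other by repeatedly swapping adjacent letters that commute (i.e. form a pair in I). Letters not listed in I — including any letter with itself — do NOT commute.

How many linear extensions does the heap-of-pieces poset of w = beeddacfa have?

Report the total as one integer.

#0=b has no predecessor
#1=e has no predecessor
#2=e depends on [1:e]
#3=d has no predecessor
#4=d depends on [3:d]
#5=a has no predecessor
#6=c depends on [0:b]
#7=f depends on [4:d, 5:a]
#8=a depends on [7:f]
sources: [0:b, 1:e, 3:d, 5:a]
N(rest) = Σ N(rest − s) over sources s of rest; N(one piece) = 1:
  size 1 → [2]=1  [6]=1  [8]=1
  size 2 → [0,6]=1  [1,2]=1  [2,6]=2  [2,8]=2  [6,8]=2  [7,8]=1
  size 3 → [0,2,6]=3  [0,6,8]=3  [1,2,6]=3  [1,2,8]=3  [2,6,8]=6  [2,7,8]=3  [4,7,8]=1  [5,7,8]=1  [6,7,8]=3
  size 4 → [0,1,2,6]=6  [0,2,6,8]=12  [0,6,7,8]=6  [1,2,6,8]=12  [1,2,7,8]=6  [2,4,7,8]=4  [2,5,7,8]=4  [2,6,7,8]=12  [3,4,7,8]=1  [4,5,7,8]=2  [4,6,7,8]=4  [5,6,7,8]=4
  size 5 → [0,1,2,6,8]=30  [0,2,6,7,8]=30  [0,4,6,7,8]=10  [0,5,6,7,8]=10  [1,2,4,7,8]=10  [1,2,5,7,8]=10  [1,2,6,7,8]=30  [2,3,4,7,8]=5  [2,4,5,7,8]=10  [2,4,6,7,8]=20  [2,5,6,7,8]=20  [3,4,5,7,8]=3  [3,4,6,7,8]=5  [4,5,6,7,8]=10
  size 6 → [0,1,2,6,7,8]=90  [0,2,4,6,7,8]=60  [0,2,5,6,7,8]=60  [0,3,4,6,7,8]=15  [0,4,5,6,7,8]=30  [1,2,3,4,7,8]=15  [1,2,4,5,7,8]=30  [1,2,4,6,7,8]=60  [1,2,5,6,7,8]=60  [2,3,4,5,7,8]=18  [2,3,4,6,7,8]=30  [2,4,5,6,7,8]=60  [3,4,5,6,7,8]=18
  size 7 → [0,1,2,4,6,7,8]=210  [0,1,2,5,6,7,8]=210  [0,2,3,4,6,7,8]=105  [0,2,4,5,6,7,8]=210  [0,3,4,5,6,7,8]=63  [1,2,3,4,5,7,8]=63  [1,2,3,4,6,7,8]=105  [1,2,4,5,6,7,8]=210  [2,3,4,5,6,7,8]=126
  first=0(b) contributes 504
  first=1(e) contributes 504
  first=3(d) contributes 840
  first=5(a) contributes 420
|[w]| = 2268

2268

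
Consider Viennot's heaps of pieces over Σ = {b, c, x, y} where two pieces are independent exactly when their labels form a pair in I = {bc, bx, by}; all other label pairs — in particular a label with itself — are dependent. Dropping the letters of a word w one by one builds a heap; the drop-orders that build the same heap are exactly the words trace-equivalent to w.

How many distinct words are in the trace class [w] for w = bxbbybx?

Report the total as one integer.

0(b) covers ∅
1(x) covers ∅
2(b) covers 0:b
3(b) covers 2:b
4(y) covers 1:x
5(b) covers 3:b
6(x) covers 4:y
floor of heap: 0:b, 1:x
completions by unplaced set U, small U first (add the entries for U minus each lowest piece of U):
  |U|=1: {5}:1  {6}:1
  |U|=2: {3,5}:1  {4,6}:1  {5,6}:2
  |U|=3: {1,4,6}:1  {2,3,5}:1  {3,5,6}:3  {4,5,6}:3
  |U|=4: {0,2,3,5}:1  {1,4,5,6}:4  {2,3,5,6}:4  {3,4,5,6}:6
  |U|=5: {0,2,3,5,6}:5  {1,3,4,5,6}:10  {2,3,4,5,6}:10
  start at 0(b): 20
  start at 1(x): 15
sum over floor = 35

35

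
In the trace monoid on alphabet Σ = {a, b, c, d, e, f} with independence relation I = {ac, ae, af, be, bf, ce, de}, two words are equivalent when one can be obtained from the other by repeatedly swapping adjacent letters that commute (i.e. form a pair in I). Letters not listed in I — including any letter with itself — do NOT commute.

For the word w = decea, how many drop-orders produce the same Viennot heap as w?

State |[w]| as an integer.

20

0(d) covers ∅
1(e) covers ∅
2(c) covers 0:d
3(e) covers 1:e
4(a) covers 0:d
floor of heap: 0:d, 1:e
completions by unplaced set U, small U first (add the entries for U minus each lowest piece of U):
  |U|=1: {2}:1  {3}:1  {4}:1
  |U|=2: {1,3}:1  {2,3}:2  {2,4}:2  {3,4}:2
  |U|=3: {0,2,4}:2  {1,2,3}:3  {1,3,4}:3  {2,3,4}:6
  start at 0(d): 12
  start at 1(e): 8
sum over floor = 20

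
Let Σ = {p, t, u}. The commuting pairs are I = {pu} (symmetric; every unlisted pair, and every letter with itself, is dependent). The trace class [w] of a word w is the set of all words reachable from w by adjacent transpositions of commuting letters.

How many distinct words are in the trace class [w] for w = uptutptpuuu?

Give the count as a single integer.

8

piece 0:u — minimal
piece 1:p — minimal
piece 2:t rests on {0:u, 1:p}
piece 3:u rests on {2:t}
piece 4:t rests on {3:u}
piece 5:p rests on {4:t}
piece 6:t rests on {5:p}
piece 7:p rests on {6:t}
piece 8:u rests on {6:t}
piece 9:u rests on {8:u}
piece 10:u rests on {9:u}
minimal pieces: {0:u, 1:p}
ways to finish when only these pieces remain (= sum over removing one remaining piece with nothing left below it):
  1 left: {7}→1  {10}→1
  2 left: {7,10}→2  {9,10}→1
  3 left: {7,9,10}→3  {8,9,10}→1
  4 left: {7,8,9,10}→4
  5 left: {6,7,8,9,10}→4
  6 left: {5,6,7,8,9,10}→4
  7 left: {4,5,6,7,8,9,10}→4
  8 left: {3,4,5,6,7,8,9,10}→4
  9 left: {2,3,4,5,6,7,8,9,10}→4
  placing 0:u first → 4 extensions
  placing 1:p first → 4 extensions
total linear extensions = 8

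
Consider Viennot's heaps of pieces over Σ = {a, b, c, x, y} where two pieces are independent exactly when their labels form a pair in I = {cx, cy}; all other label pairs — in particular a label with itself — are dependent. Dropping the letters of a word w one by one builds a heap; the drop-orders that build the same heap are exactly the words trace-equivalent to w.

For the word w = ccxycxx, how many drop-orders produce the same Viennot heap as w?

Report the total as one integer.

0(c) covers ∅
1(c) covers 0:c
2(x) covers ∅
3(y) covers 2:x
4(c) covers 1:c
5(x) covers 3:y
6(x) covers 5:x
floor of heap: 0:c, 2:x
completions by unplaced set U, small U first (add the entries for U minus each lowest piece of U):
  |U|=1: {4}:1  {6}:1
  |U|=2: {1,4}:1  {4,6}:2  {5,6}:1
  |U|=3: {0,1,4}:1  {1,4,6}:3  {3,5,6}:1  {4,5,6}:3
  |U|=4: {0,1,4,6}:4  {1,4,5,6}:6  {2,3,5,6}:1  {3,4,5,6}:4
  |U|=5: {0,1,4,5,6}:10  {1,3,4,5,6}:10  {2,3,4,5,6}:5
  start at 0(c): 15
  start at 2(x): 20
sum over floor = 35

35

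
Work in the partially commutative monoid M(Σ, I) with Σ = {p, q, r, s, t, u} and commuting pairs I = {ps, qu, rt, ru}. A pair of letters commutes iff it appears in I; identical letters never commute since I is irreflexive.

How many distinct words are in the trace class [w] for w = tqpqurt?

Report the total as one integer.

5

drop 0:t onto floor
drop 1:q onto {0:t}
drop 2:p onto {1:q}
drop 3:q onto {2:p}
drop 4:u onto {2:p}
drop 5:r onto {3:q}
drop 6:t onto {3:q, 4:u}
ground layer = {0:t}
drop-orders for the pieces not yet dropped (sum over which currently-grounded one goes next):
  1 to go: {5} 1  {6} 1
  2 to go: {4,6} 1  {5,6} 2
  3 to go: {3,5,6} 2  {4,5,6} 3
  4 to go: {3,4,5,6} 5
  5 to go: {2,3,4,5,6} 5
  if 0:t drops first: 5 orders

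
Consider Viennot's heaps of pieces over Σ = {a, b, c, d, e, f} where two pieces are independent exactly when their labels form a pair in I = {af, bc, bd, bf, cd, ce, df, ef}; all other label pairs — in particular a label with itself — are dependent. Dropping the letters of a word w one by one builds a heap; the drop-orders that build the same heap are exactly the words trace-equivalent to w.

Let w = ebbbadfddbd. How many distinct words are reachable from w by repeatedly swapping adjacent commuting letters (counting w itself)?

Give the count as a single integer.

#0=e has no predecessor
#1=b depends on [0:e]
#2=b depends on [1:b]
#3=b depends on [2:b]
#4=a depends on [3:b]
#5=d depends on [4:a]
#6=f has no predecessor
#7=d depends on [5:d]
#8=d depends on [7:d]
#9=b depends on [4:a]
#10=d depends on [8:d]
sources: [0:e, 6:f]
N(rest) = Σ N(rest − s) over sources s of rest; N(one piece) = 1:
  size 1 → [6]=1  [9]=1  [10]=1
  size 2 → [6,9]=2  [6,10]=2  [8,10]=1  [9,10]=2
  size 3 → [6,8,10]=3  [6,9,10]=6  [7,8,10]=1  [8,9,10]=3
  size 4 → [5,7,8,10]=1  [6,7,8,10]=4  [6,8,9,10]=12  [7,8,9,10]=4
  size 5 → [5,6,7,8,10]=5  [5,7,8,9,10]=5  [6,7,8,9,10]=20
  size 6 → [4,5,7,8,9,10]=5  [5,6,7,8,9,10]=30
  size 7 → [3,4,5,7,8,9,10]=5  [4,5,6,7,8,9,10]=35
  size 8 → [2,3,4,5,7,8,9,10]=5  [3,4,5,6,7,8,9,10]=40
  size 9 → [1,2,3,4,5,7,8,9,10]=5  [2,3,4,5,6,7,8,9,10]=45
  first=0(e) contributes 50
  first=6(f) contributes 5
|[w]| = 55

55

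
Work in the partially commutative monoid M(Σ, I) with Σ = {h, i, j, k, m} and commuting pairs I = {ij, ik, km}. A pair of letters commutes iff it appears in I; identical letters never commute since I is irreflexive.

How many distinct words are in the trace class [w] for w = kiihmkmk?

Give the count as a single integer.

0(k) covers ∅
1(i) covers ∅
2(i) covers 1:i
3(h) covers 0:k, 2:i
4(m) covers 3:h
5(k) covers 3:h
6(m) covers 4:m
7(k) covers 5:k
floor of heap: 0:k, 1:i
completions by unplaced set U, small U first (add the entries for U minus each lowest piece of U):
  |U|=1: {6}:1  {7}:1
  |U|=2: {4,6}:1  {5,7}:1  {6,7}:2
  |U|=3: {4,6,7}:3  {5,6,7}:3
  |U|=4: {4,5,6,7}:6
  |U|=5: {3,4,5,6,7}:6
  |U|=6: {0,3,4,5,6,7}:6  {2,3,4,5,6,7}:6
  start at 0(k): 6
  start at 1(i): 12
sum over floor = 18

18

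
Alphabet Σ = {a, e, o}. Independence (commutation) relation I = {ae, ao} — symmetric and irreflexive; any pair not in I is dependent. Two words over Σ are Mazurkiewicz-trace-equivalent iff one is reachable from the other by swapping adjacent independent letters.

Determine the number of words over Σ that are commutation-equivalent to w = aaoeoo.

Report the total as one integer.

0(a) covers ∅
1(a) covers 0:a
2(o) covers ∅
3(e) covers 2:o
4(o) covers 3:e
5(o) covers 4:o
floor of heap: 0:a, 2:o
completions by unplaced set U, small U first (add the entries for U minus each lowest piece of U):
  |U|=1: {1}:1  {5}:1
  |U|=2: {0,1}:1  {1,5}:2  {4,5}:1
  |U|=3: {0,1,5}:3  {1,4,5}:3  {3,4,5}:1
  |U|=4: {0,1,4,5}:6  {1,3,4,5}:4  {2,3,4,5}:1
  start at 0(a): 5
  start at 2(o): 10
sum over floor = 15

15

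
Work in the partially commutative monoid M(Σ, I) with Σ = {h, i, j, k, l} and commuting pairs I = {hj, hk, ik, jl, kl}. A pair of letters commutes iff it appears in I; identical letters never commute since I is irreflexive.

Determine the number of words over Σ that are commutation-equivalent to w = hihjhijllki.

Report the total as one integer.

drop 0:h onto floor
drop 1:i onto {0:h}
drop 2:h onto {1:i}
drop 3:j onto {1:i}
drop 4:h onto {2:h}
drop 5:i onto {3:j, 4:h}
drop 6:j onto {5:i}
drop 7:l onto {5:i}
drop 8:l onto {7:l}
drop 9:k onto {6:j}
drop 10:i onto {6:j, 8:l}
ground layer = {0:h}
drop-orders for the pieces not yet dropped (sum over which currently-grounded one goes next):
  1 to go: {9} 1  {10} 1
  2 to go: {8,10} 1  {9,10} 2
  3 to go: {6,9,10} 2  {7,8,10} 1  {8,9,10} 3
  4 to go: {6,8,9,10} 5  {7,8,9,10} 4
  5 to go: {6,7,8,9,10} 9
  6 to go: {5,6,7,8,9,10} 9
  7 to go: {3,5,6,7,8,9,10} 9  {4,5,6,7,8,9,10} 9
  8 to go: {2,4,5,6,7,8,9,10} 9  {3,4,5,6,7,8,9,10} 18
  9 to go: {2,3,4,5,6,7,8,9,10} 27
  if 0:h drops first: 27 orders

27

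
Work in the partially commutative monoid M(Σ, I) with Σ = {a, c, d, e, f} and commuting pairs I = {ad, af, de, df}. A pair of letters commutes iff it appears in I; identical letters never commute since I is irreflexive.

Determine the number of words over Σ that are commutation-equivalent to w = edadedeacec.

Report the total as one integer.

drop 0:e onto floor
drop 1:d onto floor
drop 2:a onto {0:e}
drop 3:d onto {1:d}
drop 4:e onto {2:a}
drop 5:d onto {3:d}
drop 6:e onto {4:e}
drop 7:a onto {6:e}
drop 8:c onto {5:d, 7:a}
drop 9:e onto {8:c}
drop 10:c onto {9:e}
ground layer = {0:e, 1:d}
drop-orders for the pieces not yet dropped (sum over which currently-grounded one goes next):
  1 to go: {10} 1
  2 to go: {9,10} 1
  3 to go: {8,9,10} 1
  4 to go: {5,8,9,10} 1  {7,8,9,10} 1
  5 to go: {3,5,8,9,10} 1  {5,7,8,9,10} 2  {6,7,8,9,10} 1
  6 to go: {1,3,5,8,9,10} 1  {3,5,7,8,9,10} 3  {4,6,7,8,9,10} 1  {5,6,7,8,9,10} 3
  7 to go: {1,3,5,7,8,9,10} 4  {2,4,6,7,8,9,10} 1  {3,5,6,7,8,9,10} 6  {4,5,6,7,8,9,10} 4
  8 to go: {0,2,4,6,7,8,9,10} 1  {1,3,5,6,7,8,9,10} 10  {2,4,5,6,7,8,9,10} 5  {3,4,5,6,7,8,9,10} 10
  9 to go: {0,2,4,5,6,7,8,9,10} 6  {1,3,4,5,6,7,8,9,10} 20  {2,3,4,5,6,7,8,9,10} 15
  if 0:e drops first: 35 orders
  if 1:d drops first: 21 orders
heap linearizations: 56

56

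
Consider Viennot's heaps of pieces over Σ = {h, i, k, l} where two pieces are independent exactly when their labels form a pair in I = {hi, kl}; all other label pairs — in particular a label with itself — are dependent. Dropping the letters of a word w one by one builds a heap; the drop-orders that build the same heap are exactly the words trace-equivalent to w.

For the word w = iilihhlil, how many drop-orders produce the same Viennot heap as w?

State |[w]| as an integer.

3

piece 0:i — minimal
piece 1:i rests on {0:i}
piece 2:l rests on {1:i}
piece 3:i rests on {2:l}
piece 4:h rests on {2:l}
piece 5:h rests on {4:h}
piece 6:l rests on {3:i, 5:h}
piece 7:i rests on {6:l}
piece 8:l rests on {7:i}
minimal pieces: {0:i}
ways to finish when only these pieces remain (= sum over removing one remaining piece with nothing left below it):
  1 left: {8}→1
  2 left: {7,8}→1
  3 left: {6,7,8}→1
  4 left: {3,6,7,8}→1  {5,6,7,8}→1
  5 left: {3,5,6,7,8}→2  {4,5,6,7,8}→1
  6 left: {3,4,5,6,7,8}→3
  7 left: {2,3,4,5,6,7,8}→3
  placing 0:i first → 3 extensions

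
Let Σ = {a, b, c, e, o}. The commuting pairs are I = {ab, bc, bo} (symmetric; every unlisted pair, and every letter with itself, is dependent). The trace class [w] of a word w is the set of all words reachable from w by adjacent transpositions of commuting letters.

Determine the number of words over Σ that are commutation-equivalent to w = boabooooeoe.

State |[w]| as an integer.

drop 0:b onto floor
drop 1:o onto floor
drop 2:a onto {1:o}
drop 3:b onto {0:b}
drop 4:o onto {2:a}
drop 5:o onto {4:o}
drop 6:o onto {5:o}
drop 7:o onto {6:o}
drop 8:e onto {3:b, 7:o}
drop 9:o onto {8:e}
drop 10:e onto {9:o}
ground layer = {0:b, 1:o}
drop-orders for the pieces not yet dropped (sum over which currently-grounded one goes next):
  1 to go: {10} 1
  2 to go: {9,10} 1
  3 to go: {8,9,10} 1
  4 to go: {3,8,9,10} 1  {7,8,9,10} 1
  5 to go: {0,3,8,9,10} 1  {3,7,8,9,10} 2  {6,7,8,9,10} 1
  6 to go: {0,3,7,8,9,10} 3  {3,6,7,8,9,10} 3  {5,6,7,8,9,10} 1
  7 to go: {0,3,6,7,8,9,10} 6  {3,5,6,7,8,9,10} 4  {4,5,6,7,8,9,10} 1
  8 to go: {0,3,5,6,7,8,9,10} 10  {2,4,5,6,7,8,9,10} 1  {3,4,5,6,7,8,9,10} 5
  9 to go: {0,3,4,5,6,7,8,9,10} 15  {1,2,4,5,6,7,8,9,10} 1  {2,3,4,5,6,7,8,9,10} 6
  if 0:b drops first: 7 orders
  if 1:o drops first: 21 orders
heap linearizations: 28

28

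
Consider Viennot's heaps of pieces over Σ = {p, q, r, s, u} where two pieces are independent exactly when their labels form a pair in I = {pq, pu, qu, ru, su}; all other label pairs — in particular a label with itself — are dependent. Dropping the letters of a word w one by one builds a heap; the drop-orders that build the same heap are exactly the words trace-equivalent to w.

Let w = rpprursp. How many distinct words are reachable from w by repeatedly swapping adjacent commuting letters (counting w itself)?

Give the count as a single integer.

8

0(r) covers ∅
1(p) covers 0:r
2(p) covers 1:p
3(r) covers 2:p
4(u) covers ∅
5(r) covers 3:r
6(s) covers 5:r
7(p) covers 6:s
floor of heap: 0:r, 4:u
completions by unplaced set U, small U first (add the entries for U minus each lowest piece of U):
  |U|=1: {4}:1  {7}:1
  |U|=2: {4,7}:2  {6,7}:1
  |U|=3: {4,6,7}:3  {5,6,7}:1
  |U|=4: {3,5,6,7}:1  {4,5,6,7}:4
  |U|=5: {2,3,5,6,7}:1  {3,4,5,6,7}:5
  |U|=6: {1,2,3,5,6,7}:1  {2,3,4,5,6,7}:6
  start at 0(r): 7
  start at 4(u): 1
sum over floor = 8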